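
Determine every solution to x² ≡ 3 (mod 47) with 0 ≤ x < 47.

Since 47 ≡ 3 (mod 4), a square root of 3 is 3^((47+1)/4) = 3^12 mod 47.
Repeated squaring: 3^2≡9, 3^4≡34, 3^8≡28 (mod 47).
3^12 = 3^(8+4) ≡ 12 (mod 47).
Check: 12² = 144 ≡ 3 (mod 47). The two roots are 12 and 35.

12, 35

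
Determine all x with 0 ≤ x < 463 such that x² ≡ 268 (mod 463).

Since 463 ≡ 3 (mod 4), a square root of 268 is 268^((463+1)/4) = 268^116 mod 463.
Repeated squaring: 268^2≡59, 268^4≡240, 268^8≡188, 268^16≡156, 268^32≡260, 268^64≡2 (mod 463).
268^116 = 268^(64+32+16+4) ≡ 113 (mod 463).
Check: 113² = 12769 ≡ 268 (mod 463). The two roots are 113 and 350.

113, 350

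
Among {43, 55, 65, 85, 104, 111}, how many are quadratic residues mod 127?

1

(43/127) = -1 → non-residue.
(55/127) = -1 → non-residue.
(65/127) = -1 → non-residue.
(85/127) = -1 → non-residue.
(104/127) = +1 → QR.
(111/127) = -1 → non-residue.
Total quadratic residues among the 6: 1.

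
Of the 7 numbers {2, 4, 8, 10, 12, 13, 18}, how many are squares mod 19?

1

(2/19) = -1 → non-residue.
(4/19) = +1 → QR.
(8/19) = -1 → non-residue.
(10/19) = -1 → non-residue.
(12/19) = -1 → non-residue.
(13/19) = -1 → non-residue.
(18/19) = -1 → non-residue.
Total quadratic residues among the 7: 1.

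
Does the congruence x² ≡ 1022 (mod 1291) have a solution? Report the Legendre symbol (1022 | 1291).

-1

Pull out 2: since 1291 ≡ 3 (mod 8), (2/1291) = -1.
Reciprocity: 511 ≡ 3 and 1291 ≡ 3 (mod 4), so (511/1291) = −(1291/511).
Reduce top mod 511: now compute (269/511).
Reciprocity: 269 ≡ 1 and 511 ≡ 3 (mod 4), so (269/511) = +(511/269).
Reduce top mod 269: now compute (242/269).
Pull out 2: since 269 ≡ 5 (mod 8), (2/269) = -1.
Reciprocity: 121 ≡ 1 and 269 ≡ 1 (mod 4), so (121/269) = +(269/121).
Reduce top mod 121: now compute (27/121).
Reciprocity: 27 ≡ 3 and 121 ≡ 1 (mod 4), so (27/121) = +(121/27).
Reduce top mod 27: now compute (13/27).
Reciprocity: 13 ≡ 1 and 27 ≡ 3 (mod 4), so (13/27) = +(27/13).
Reduce top mod 13: now compute (1/13).
Reached (1/13) = 1. Collecting the sign flips along the way, the symbol is -1.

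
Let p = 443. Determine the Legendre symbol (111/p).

1

Reciprocity: 111 ≡ 3 and 443 ≡ 3 (mod 4), so (111/443) = −(443/111).
Reduce top mod 111: now compute (110/111).
Pull out 2: since 111 ≡ 7 (mod 8), (2/111) = +1.
Reciprocity: 55 ≡ 3 and 111 ≡ 3 (mod 4), so (55/111) = −(111/55).
Reduce top mod 55: now compute (1/55).
Reached (1/55) = 1. Collecting the sign flips along the way, the symbol is +1.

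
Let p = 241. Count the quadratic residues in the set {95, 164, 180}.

(95/241) = -1 → non-residue.
(164/241) = +1 → QR.
(180/241) = +1 → QR.
Total quadratic residues among the 3: 2.

2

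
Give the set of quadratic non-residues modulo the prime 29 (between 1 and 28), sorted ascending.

Square k = 1,…,14 (k and 29−k give the same square):
1²=1, 2²=4, 3²=9, 4²=16, 5²=25, 6²≡7, 7²≡20, 8²≡6, 9²≡23, 10²≡13, 11²≡5, 12²≡28, 13²≡24, 14²≡22 (mod 29).
The residues are {1, 4, 5, 6, 7, 9, 13, 16, 20, 22, 23, 24, 25, 28}; the non-residues are the remaining 14 nonzero classes.

2,3,8,10,11,12,14,15,17,18,19,21,26,27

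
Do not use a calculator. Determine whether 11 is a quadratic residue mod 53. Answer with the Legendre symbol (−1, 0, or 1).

Euler's criterion: (11/53) ≡ 11^26 (mod 53).
11^2 ≡ 15 (mod 53)
11^4 ≡ 13 (mod 53)
11^8 ≡ 10 (mod 53)
11^16 ≡ 47 (mod 53)
11^26 = 11^(16+8+2) ≡ 1 (mod 53).
Result is 1, so (11/53) = 1.

1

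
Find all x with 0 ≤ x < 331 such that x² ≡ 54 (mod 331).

Since 331 ≡ 3 (mod 4), a square root of 54 is 54^((331+1)/4) = 54^83 mod 331.
Repeated squaring: 54^2≡268, 54^4≡328, 54^8≡9, 54^16≡81, 54^32≡272, 54^64≡171 (mod 331).
54^83 = 54^(64+16+2+1) ≡ 58 (mod 331).
Check: 58² = 3364 ≡ 54 (mod 331). The two roots are 58 and 273.

58, 273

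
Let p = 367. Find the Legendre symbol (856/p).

1

First reduce: 856 ≡ 122 (mod 367).
Pull out 2: since 367 ≡ 7 (mod 8), (2/367) = +1.
Reciprocity: 61 ≡ 1 and 367 ≡ 3 (mod 4), so (61/367) = +(367/61).
Reduce top mod 61: now compute (1/61).
Reached (1/61) = 1. Collecting the sign flips along the way, the symbol is +1.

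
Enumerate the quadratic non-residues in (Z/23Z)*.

5 7 10 11 14 15 17 19 20 21 22

Square k = 1,…,11 (k and 23−k give the same square):
1²=1, 2²=4, 3²=9, 4²=16, 5²≡2, 6²≡13, 7²≡3, 8²≡18, 9²≡12, 10²≡8, 11²≡6 (mod 23).
The residues are {1, 2, 3, 4, 6, 8, 9, 12, 13, 16, 18}; the non-residues are the remaining 11 nonzero classes.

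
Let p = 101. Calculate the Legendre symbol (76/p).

Euler's criterion: (76/101) ≡ 76^50 (mod 101).
76^2 ≡ 19 (mod 101)
76^4 ≡ 58 (mod 101)
76^8 ≡ 31 (mod 101)
76^16 ≡ 52 (mod 101)
76^32 ≡ 78 (mod 101)
76^50 = 76^(32+16+2) ≡ 1 (mod 101).
Result is 1, so (76/101) = 1.

1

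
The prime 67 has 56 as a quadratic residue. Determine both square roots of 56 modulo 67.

Since 67 ≡ 3 (mod 4), a square root of 56 is 56^((67+1)/4) = 56^17 mod 67.
Repeated squaring: 56^2≡54, 56^4≡35, 56^8≡19, 56^16≡26 (mod 67).
56^17 = 56^(16+1) ≡ 49 (mod 67).
Check: 49² = 2401 ≡ 56 (mod 67). The two roots are 18 and 49.

18, 49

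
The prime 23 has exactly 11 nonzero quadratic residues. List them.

Square k = 1,…,11 (k and 23−k give the same square):
1²=1, 2²=4, 3²=9, 4²=16, 5²≡2, 6²≡13, 7²≡3, 8²≡18, 9²≡12, 10²≡8, 11²≡6 (mod 23).
So the quadratic residues mod 23 are {1, 2, 3, 4, 6, 8, 9, 12, 13, 16, 18}.

1,2,3,4,6,8,9,12,13,16,18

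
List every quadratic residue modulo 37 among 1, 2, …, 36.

1,3,4,7,9,10,11,12,16,21,25,26,27,28,30,33,34,36

Square k = 1,…,18 (k and 37−k give the same square):
1²=1, 2²=4, 3²=9, 4²=16, 5²=25, 6²=36, 7²≡12, 8²≡27, 9²≡7, 10²≡26, 11²≡10, 12²≡33, 13²≡21, 14²≡11, 15²≡3, 16²≡34, 17²≡30, 18²≡28 (mod 37).
So the quadratic residues mod 37 are {1, 3, 4, 7, 9, 10, 11, 12, 16, 21, 25, 26, 27, 28, 30, 33, 34, 36}.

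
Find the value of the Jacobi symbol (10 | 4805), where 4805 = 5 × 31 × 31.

Pull out 2: since 4805 ≡ 5 (mod 8), (2/4805) = -1.
Reciprocity: 5 ≡ 1 and 4805 ≡ 1 (mod 4), so (5/4805) = +(4805/5).
Reduce top mod 5: now compute (0/5).
Top reduces to 0: gcd > 1, so the symbol is 0.

0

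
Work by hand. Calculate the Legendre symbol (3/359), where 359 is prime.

Reciprocity: 3 ≡ 3 and 359 ≡ 3 (mod 4), so (3/359) = −(359/3).
Reduce top mod 3: now compute (2/3).
Pull out 2: since 3 ≡ 3 (mod 8), (2/3) = -1.
Reached (1/3) = 1. Collecting the sign flips along the way, the symbol is +1.

1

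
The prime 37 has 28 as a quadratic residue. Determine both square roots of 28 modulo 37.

37 ≡ 1 (mod 4), so we find a root by search.
Trying successive values, 18² = 324 ≡ 28 (mod 37). The other root is 37 − 18 = 19.

18, 19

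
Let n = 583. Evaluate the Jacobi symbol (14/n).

-1

Pull out 2: since 583 ≡ 7 (mod 8), (2/583) = +1.
Reciprocity: 7 ≡ 3 and 583 ≡ 3 (mod 4), so (7/583) = −(583/7).
Reduce top mod 7: now compute (2/7).
Pull out 2: since 7 ≡ 7 (mod 8), (2/7) = +1.
Reached (1/7) = 1. Collecting the sign flips along the way, the symbol is -1.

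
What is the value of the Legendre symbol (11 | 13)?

Euler's criterion: (11/13) ≡ 11^6 (mod 13).
11^2 ≡ 4 (mod 13)
11^4 ≡ 3 (mod 13)
11^6 = 11^(4+2) ≡ 12 (mod 13).
Result is 12 ≡ −1, so (11/13) = −1.

-1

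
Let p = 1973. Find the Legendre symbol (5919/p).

First reduce: 5919 ≡ 0 (mod 1973).
Top reduces to 0: gcd > 1, so the symbol is 0.

0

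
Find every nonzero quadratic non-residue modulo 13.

2,5,6,7,8,11

Square k = 1,…,6 (k and 13−k give the same square):
1²=1, 2²=4, 3²=9, 4²≡3, 5²≡12, 6²≡10 (mod 13).
The residues are {1, 3, 4, 9, 10, 12}; the non-residues are the remaining 6 nonzero classes.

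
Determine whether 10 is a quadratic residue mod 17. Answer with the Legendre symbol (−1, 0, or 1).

Pull out 2: since 17 ≡ 1 (mod 8), (2/17) = +1.
Reciprocity: 5 ≡ 1 and 17 ≡ 1 (mod 4), so (5/17) = +(17/5).
Reduce top mod 5: now compute (2/5).
Pull out 2: since 5 ≡ 5 (mod 8), (2/5) = -1.
Reached (1/5) = 1. Collecting the sign flips along the way, the symbol is -1.

-1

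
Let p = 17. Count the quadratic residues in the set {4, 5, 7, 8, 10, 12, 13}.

3

(4/17) = +1 → QR.
(5/17) = -1 → non-residue.
(7/17) = -1 → non-residue.
(8/17) = +1 → QR.
(10/17) = -1 → non-residue.
(12/17) = -1 → non-residue.
(13/17) = +1 → QR.
Total quadratic residues among the 7: 3.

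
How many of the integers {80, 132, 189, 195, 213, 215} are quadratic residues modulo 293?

2

(80/293) = -1 → non-residue.
(132/293) = +1 → QR.
(189/293) = +1 → QR.
(195/293) = -1 → non-residue.
(213/293) = -1 → non-residue.
(215/293) = -1 → non-residue.
Total quadratic residues among the 6: 2.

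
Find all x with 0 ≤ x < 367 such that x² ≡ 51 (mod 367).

61, 306

Since 367 ≡ 3 (mod 4), a square root of 51 is 51^((367+1)/4) = 51^92 mod 367.
Repeated squaring: 51^2≡32, 51^4≡290, 51^8≡57, 51^16≡313, 51^32≡347, 51^64≡33 (mod 367).
51^92 = 51^(64+16+8+4) ≡ 61 (mod 367).
Check: 61² = 3721 ≡ 51 (mod 367). The two roots are 61 and 306.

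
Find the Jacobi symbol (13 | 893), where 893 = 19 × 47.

Reciprocity: 13 ≡ 1 and 893 ≡ 1 (mod 4), so (13/893) = +(893/13).
Reduce top mod 13: now compute (9/13).
Reciprocity: 9 ≡ 1 and 13 ≡ 1 (mod 4), so (9/13) = +(13/9).
Reduce top mod 9: now compute (4/9).
Pull out 2^2: since 9 ≡ 1 (mod 8), (2/9) = +1, so (2/9)^2 = +1.
Reached (1/9) = 1. Collecting the sign flips along the way, the symbol is +1.

1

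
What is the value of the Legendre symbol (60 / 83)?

Pull out 2^2: since 83 ≡ 3 (mod 8), (2/83) = -1, so (2/83)^2 = +1.
Reciprocity: 15 ≡ 3 and 83 ≡ 3 (mod 4), so (15/83) = −(83/15).
Reduce top mod 15: now compute (8/15).
Pull out 2^3: since 15 ≡ 7 (mod 8), (2/15) = +1, so (2/15)^3 = +1.
Reached (1/15) = 1. Collecting the sign flips along the way, the symbol is -1.

-1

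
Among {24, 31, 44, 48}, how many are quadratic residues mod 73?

2

(24/73) = +1 → QR.
(31/73) = -1 → non-residue.
(44/73) = -1 → non-residue.
(48/73) = +1 → QR.
Total quadratic residues among the 4: 2.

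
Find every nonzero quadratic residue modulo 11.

Square k = 1,…,5 (k and 11−k give the same square):
1²=1, 2²=4, 3²=9, 4²≡5, 5²≡3 (mod 11).
So the quadratic residues mod 11 are {1, 3, 4, 5, 9}.

1,3,4,5,9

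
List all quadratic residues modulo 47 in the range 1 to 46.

Square k = 1,…,23 (k and 47−k give the same square):
1²=1, 2²=4, 3²=9, 4²=16, 5²=25, 6²=36, 7²≡2, 8²≡17, 9²≡34, 10²≡6, 11²≡27, 12²≡3, 13²≡28, 14²≡8, 15²≡37, 16²≡21, 17²≡7, 18²≡42, 19²≡32, 20²≡24, 21²≡18, 22²≡14, 23²≡12 (mod 47).
So the quadratic residues mod 47 are {1, 2, 3, 4, 6, 7, 8, 9, 12, 14, 16, 17, 18, 21, 24, 25, 27, 28, 32, 34, 36, 37, 42}.

1, 2, 3, 4, 6, 7, 8, 9, 12, 14, 16, 17, 18, 21, 24, 25, 27, 28, 32, 34, 36, 37, 42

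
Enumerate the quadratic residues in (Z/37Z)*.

1,3,4,7,9,10,11,12,16,21,25,26,27,28,30,33,34,36

Square k = 1,…,18 (k and 37−k give the same square):
1²=1, 2²=4, 3²=9, 4²=16, 5²=25, 6²=36, 7²≡12, 8²≡27, 9²≡7, 10²≡26, 11²≡10, 12²≡33, 13²≡21, 14²≡11, 15²≡3, 16²≡34, 17²≡30, 18²≡28 (mod 37).
So the quadratic residues mod 37 are {1, 3, 4, 7, 9, 10, 11, 12, 16, 21, 25, 26, 27, 28, 30, 33, 34, 36}.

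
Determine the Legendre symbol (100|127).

1

Pull out 2^2: since 127 ≡ 7 (mod 8), (2/127) = +1, so (2/127)^2 = +1.
Reciprocity: 25 ≡ 1 and 127 ≡ 3 (mod 4), so (25/127) = +(127/25).
Reduce top mod 25: now compute (2/25).
Pull out 2: since 25 ≡ 1 (mod 8), (2/25) = +1.
Reached (1/25) = 1. Collecting the sign flips along the way, the symbol is +1.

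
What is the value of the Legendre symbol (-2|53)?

Euler's criterion: (-2/53) ≡ 51^26 (mod 53).
51^2 ≡ 4 (mod 53)
51^4 ≡ 16 (mod 53)
51^8 ≡ 44 (mod 53)
51^16 ≡ 28 (mod 53)
51^26 = 51^(16+8+2) ≡ 52 (mod 53).
Result is 52 ≡ −1, so (-2/53) = −1.

-1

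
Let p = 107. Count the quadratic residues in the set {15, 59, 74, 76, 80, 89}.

(15/107) = -1 → non-residue.
(59/107) = -1 → non-residue.
(74/107) = -1 → non-residue.
(76/107) = +1 → QR.
(80/107) = -1 → non-residue.
(89/107) = +1 → QR.
Total quadratic residues among the 6: 2.

2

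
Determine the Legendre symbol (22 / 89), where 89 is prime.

Euler's criterion: (22/89) ≡ 22^44 (mod 89).
22^2 ≡ 39 (mod 89)
22^4 ≡ 8 (mod 89)
22^8 ≡ 64 (mod 89)
22^16 ≡ 2 (mod 89)
22^32 ≡ 4 (mod 89)
22^44 = 22^(32+8+4) ≡ 1 (mod 89).
Result is 1, so (22/89) = 1.

1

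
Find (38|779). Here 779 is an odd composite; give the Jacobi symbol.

0

Pull out 2: since 779 ≡ 3 (mod 8), (2/779) = -1.
Reciprocity: 19 ≡ 3 and 779 ≡ 3 (mod 4), so (19/779) = −(779/19).
Reduce top mod 19: now compute (0/19).
Top reduces to 0: gcd > 1, so the symbol is 0.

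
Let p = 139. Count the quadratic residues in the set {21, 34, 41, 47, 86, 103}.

(21/139) = -1 → non-residue.
(34/139) = +1 → QR.
(41/139) = +1 → QR.
(47/139) = +1 → QR.
(86/139) = +1 → QR.
(103/139) = -1 → non-residue.
Total quadratic residues among the 6: 4.

4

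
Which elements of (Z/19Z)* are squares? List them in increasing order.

Square k = 1,…,9 (k and 19−k give the same square):
1²=1, 2²=4, 3²=9, 4²=16, 5²≡6, 6²≡17, 7²≡11, 8²≡7, 9²≡5 (mod 19).
So the quadratic residues mod 19 are {1, 4, 5, 6, 7, 9, 11, 16, 17}.

1,4,5,6,7,9,11,16,17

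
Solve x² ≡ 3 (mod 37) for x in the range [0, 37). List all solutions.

15, 22

37 ≡ 1 (mod 4), so we find a root by search.
Trying successive values, 15² = 225 ≡ 3 (mod 37). The other root is 37 − 15 = 22.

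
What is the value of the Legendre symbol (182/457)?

-1

Euler's criterion: (182/457) ≡ 182^228 (mod 457).
182^2 ≡ 220 (mod 457)
182^4 ≡ 415 (mod 457)
182^8 ≡ 393 (mod 457)
182^16 ≡ 440 (mod 457)
182^32 ≡ 289 (mod 457)
182^64 ≡ 347 (mod 457)
182^128 ≡ 218 (mod 457)
182^228 = 182^(128+64+32+4) ≡ 456 (mod 457).
Result is 456 ≡ −1, so (182/457) = −1.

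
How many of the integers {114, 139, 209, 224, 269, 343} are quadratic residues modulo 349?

(114/349) = -1 → non-residue.
(139/349) = +1 → QR.
(209/349) = -1 → non-residue.
(224/349) = +1 → QR.
(269/349) = +1 → QR.
(343/349) = -1 → non-residue.
Total quadratic residues among the 6: 3.

3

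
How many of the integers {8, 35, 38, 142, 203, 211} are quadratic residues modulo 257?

(8/257) = +1 → QR.
(35/257) = +1 → QR.
(38/257) = -1 → non-residue.
(142/257) = -1 → non-residue.
(203/257) = -1 → non-residue.
(211/257) = +1 → QR.
Total quadratic residues among the 6: 3.

3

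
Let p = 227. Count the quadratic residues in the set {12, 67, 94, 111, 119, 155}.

2

(12/227) = +1 → QR.
(67/227) = -1 → non-residue.
(94/227) = -1 → non-residue.
(111/227) = -1 → non-residue.
(119/227) = -1 → non-residue.
(155/227) = +1 → QR.
Total quadratic residues among the 6: 2.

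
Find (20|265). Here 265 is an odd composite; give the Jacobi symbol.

0

Pull out 2^2: since 265 ≡ 1 (mod 8), (2/265) = +1, so (2/265)^2 = +1.
Reciprocity: 5 ≡ 1 and 265 ≡ 1 (mod 4), so (5/265) = +(265/5).
Reduce top mod 5: now compute (0/5).
Top reduces to 0: gcd > 1, so the symbol is 0.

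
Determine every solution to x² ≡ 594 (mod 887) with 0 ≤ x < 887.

212, 675

Since 887 ≡ 3 (mod 4), a square root of 594 is 594^((887+1)/4) = 594^222 mod 887.
Repeated squaring: 594^2≡697, 594^4≡620, 594^8≡329, 594^16≡27, 594^32≡729, 594^64≡128, 594^128≡418 (mod 887).
594^222 = 594^(128+64+16+8+4+2) ≡ 675 (mod 887).
Check: 675² = 455625 ≡ 594 (mod 887). The two roots are 212 and 675.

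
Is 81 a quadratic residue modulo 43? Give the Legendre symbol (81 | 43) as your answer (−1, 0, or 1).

1

Euler's criterion: (81/43) ≡ 38^21 (mod 43).
38^2 ≡ 25 (mod 43)
38^4 ≡ 23 (mod 43)
38^8 ≡ 13 (mod 43)
38^16 ≡ 40 (mod 43)
38^21 = 38^(16+4+1) ≡ 1 (mod 43).
Result is 1, so (81/43) = 1.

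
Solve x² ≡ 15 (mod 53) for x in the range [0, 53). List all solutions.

11, 42

53 ≡ 1 (mod 4), so we find a root by search.
Trying successive values, 11² = 121 ≡ 15 (mod 53). The other root is 53 − 11 = 42.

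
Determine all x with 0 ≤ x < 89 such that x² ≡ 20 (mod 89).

89 ≡ 1 (mod 4), so we find a root by search.
Trying successive values, 38² = 1444 ≡ 20 (mod 89). The other root is 89 − 38 = 51.

38, 51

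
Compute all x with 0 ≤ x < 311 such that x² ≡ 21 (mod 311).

Since 311 ≡ 3 (mod 4), a square root of 21 is 21^((311+1)/4) = 21^78 mod 311.
Repeated squaring: 21^2≡130, 21^4≡106, 21^8≡40, 21^16≡45, 21^32≡159, 21^64≡90 (mod 311).
21^78 = 21^(64+8+4+2) ≡ 79 (mod 311).
Check: 79² = 6241 ≡ 21 (mod 311). The two roots are 79 and 232.

79, 232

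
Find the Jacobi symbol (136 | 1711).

Pull out 2^3: since 1711 ≡ 7 (mod 8), (2/1711) = +1, so (2/1711)^3 = +1.
Reciprocity: 17 ≡ 1 and 1711 ≡ 3 (mod 4), so (17/1711) = +(1711/17).
Reduce top mod 17: now compute (11/17).
Reciprocity: 11 ≡ 3 and 17 ≡ 1 (mod 4), so (11/17) = +(17/11).
Reduce top mod 11: now compute (6/11).
Pull out 2: since 11 ≡ 3 (mod 8), (2/11) = -1.
Reciprocity: 3 ≡ 3 and 11 ≡ 3 (mod 4), so (3/11) = −(11/3).
Reduce top mod 3: now compute (2/3).
Pull out 2: since 3 ≡ 3 (mod 8), (2/3) = -1.
Reached (1/3) = 1. Collecting the sign flips along the way, the symbol is -1.

-1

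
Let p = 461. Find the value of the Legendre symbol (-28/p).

-1

First reduce: -28 ≡ 433 (mod 461).
Reciprocity: 433 ≡ 1 and 461 ≡ 1 (mod 4), so (433/461) = +(461/433).
Reduce top mod 433: now compute (28/433).
Pull out 2^2: since 433 ≡ 1 (mod 8), (2/433) = +1, so (2/433)^2 = +1.
Reciprocity: 7 ≡ 3 and 433 ≡ 1 (mod 4), so (7/433) = +(433/7).
Reduce top mod 7: now compute (6/7).
Pull out 2: since 7 ≡ 7 (mod 8), (2/7) = +1.
Reciprocity: 3 ≡ 3 and 7 ≡ 3 (mod 4), so (3/7) = −(7/3).
Reduce top mod 3: now compute (1/3).
Reached (1/3) = 1. Collecting the sign flips along the way, the symbol is -1.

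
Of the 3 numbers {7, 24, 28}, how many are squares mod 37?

2

(7/37) = +1 → QR.
(24/37) = -1 → non-residue.
(28/37) = +1 → QR.
Total quadratic residues among the 3: 2.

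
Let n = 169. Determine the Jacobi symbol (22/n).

1

Pull out 2: since 169 ≡ 1 (mod 8), (2/169) = +1.
Reciprocity: 11 ≡ 3 and 169 ≡ 1 (mod 4), so (11/169) = +(169/11).
Reduce top mod 11: now compute (4/11).
Pull out 2^2: since 11 ≡ 3 (mod 8), (2/11) = -1, so (2/11)^2 = +1.
Reached (1/11) = 1. Collecting the sign flips along the way, the symbol is +1.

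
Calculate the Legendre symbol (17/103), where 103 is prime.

Euler's criterion: (17/103) ≡ 17^51 (mod 103).
17^2 ≡ 83 (mod 103)
17^4 ≡ 91 (mod 103)
17^8 ≡ 41 (mod 103)
17^16 ≡ 33 (mod 103)
17^32 ≡ 59 (mod 103)
17^51 = 17^(32+16+2+1) ≡ 1 (mod 103).
Result is 1, so (17/103) = 1.

1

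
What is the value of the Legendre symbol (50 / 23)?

1

First reduce: 50 ≡ 4 (mod 23).
Pull out 2^2: since 23 ≡ 7 (mod 8), (2/23) = +1, so (2/23)^2 = +1.
Reached (1/23) = 1. Collecting the sign flips along the way, the symbol is +1.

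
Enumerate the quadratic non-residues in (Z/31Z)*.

3 6 11 12 13 15 17 21 22 23 24 26 27 29 30

Square k = 1,…,15 (k and 31−k give the same square):
1²=1, 2²=4, 3²=9, 4²=16, 5²=25, 6²≡5, 7²≡18, 8²≡2, 9²≡19, 10²≡7, 11²≡28, 12²≡20, 13²≡14, 14²≡10, 15²≡8 (mod 31).
The residues are {1, 2, 4, 5, 7, 8, 9, 10, 14, 16, 18, 19, 20, 25, 28}; the non-residues are the remaining 15 nonzero classes.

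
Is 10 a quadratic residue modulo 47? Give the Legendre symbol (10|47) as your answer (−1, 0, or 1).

-1

Euler's criterion: (10/47) ≡ 10^23 (mod 47).
10^2 ≡ 6 (mod 47)
10^4 ≡ 36 (mod 47)
10^8 ≡ 27 (mod 47)
10^16 ≡ 24 (mod 47)
10^23 = 10^(16+4+2+1) ≡ 46 (mod 47).
Result is 46 ≡ −1, so (10/47) = −1.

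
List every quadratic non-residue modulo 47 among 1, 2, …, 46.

Square k = 1,…,23 (k and 47−k give the same square):
1²=1, 2²=4, 3²=9, 4²=16, 5²=25, 6²=36, 7²≡2, 8²≡17, 9²≡34, 10²≡6, 11²≡27, 12²≡3, 13²≡28, 14²≡8, 15²≡37, 16²≡21, 17²≡7, 18²≡42, 19²≡32, 20²≡24, 21²≡18, 22²≡14, 23²≡12 (mod 47).
The residues are {1, 2, 3, 4, 6, 7, 8, 9, 12, 14, 16, 17, 18, 21, 24, 25, 27, 28, 32, 34, 36, 37, 42}; the non-residues are the remaining 23 nonzero classes.

5, 10, 11, 13, 15, 19, 20, 22, 23, 26, 29, 30, 31, 33, 35, 38, 39, 40, 41, 43, 44, 45, 46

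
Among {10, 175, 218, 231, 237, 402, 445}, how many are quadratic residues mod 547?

(10/547) = +1 → QR.
(175/547) = -1 → non-residue.
(218/547) = +1 → QR.
(231/547) = +1 → QR.
(237/547) = +1 → QR.
(402/547) = +1 → QR.
(445/547) = +1 → QR.
Total quadratic residues among the 7: 6.

6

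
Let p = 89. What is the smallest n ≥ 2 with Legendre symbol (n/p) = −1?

3

(2/89) = +1, so 2 is a residue.
(3/89) = −1, so 3 is the smallest positive non-residue mod 89.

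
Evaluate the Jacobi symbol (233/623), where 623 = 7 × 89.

Reciprocity: 233 ≡ 1 and 623 ≡ 3 (mod 4), so (233/623) = +(623/233).
Reduce top mod 233: now compute (157/233).
Reciprocity: 157 ≡ 1 and 233 ≡ 1 (mod 4), so (157/233) = +(233/157).
Reduce top mod 157: now compute (76/157).
Pull out 2^2: since 157 ≡ 5 (mod 8), (2/157) = -1, so (2/157)^2 = +1.
Reciprocity: 19 ≡ 3 and 157 ≡ 1 (mod 4), so (19/157) = +(157/19).
Reduce top mod 19: now compute (5/19).
Reciprocity: 5 ≡ 1 and 19 ≡ 3 (mod 4), so (5/19) = +(19/5).
Reduce top mod 5: now compute (4/5).
Pull out 2^2: since 5 ≡ 5 (mod 8), (2/5) = -1, so (2/5)^2 = +1.
Reached (1/5) = 1. Collecting the sign flips along the way, the symbol is +1.

1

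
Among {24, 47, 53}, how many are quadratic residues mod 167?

(24/167) = +1 → QR.
(47/167) = +1 → QR.
(53/167) = -1 → non-residue.
Total quadratic residues among the 3: 2.

2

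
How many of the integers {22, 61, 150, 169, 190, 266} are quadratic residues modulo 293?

(22/293) = +1 → QR.
(61/293) = +1 → QR.
(150/293) = +1 → QR.
(169/293) = +1 → QR.
(190/293) = -1 → non-residue.
(266/293) = -1 → non-residue.
Total quadratic residues among the 6: 4.

4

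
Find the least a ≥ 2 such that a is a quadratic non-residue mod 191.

(2/191) = +1, so 2 is a residue.
(3/191) = +1, so 3 is a residue.
(4/191) = +1, so 4 is a residue.
(5/191) = +1, so 5 is a residue.
(6/191) = +1, so 6 is a residue.
(7/191) = −1, so 7 is the smallest positive non-residue mod 191.

7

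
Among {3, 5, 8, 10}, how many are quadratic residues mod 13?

2

(3/13) = +1 → QR.
(5/13) = -1 → non-residue.
(8/13) = -1 → non-residue.
(10/13) = +1 → QR.
Total quadratic residues among the 4: 2.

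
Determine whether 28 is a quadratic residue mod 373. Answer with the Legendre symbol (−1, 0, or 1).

Euler's criterion: (28/373) ≡ 28^186 (mod 373).
28^2 ≡ 38 (mod 373)
28^4 ≡ 325 (mod 373)
28^8 ≡ 66 (mod 373)
28^16 ≡ 253 (mod 373)
28^32 ≡ 226 (mod 373)
28^64 ≡ 348 (mod 373)
28^128 ≡ 252 (mod 373)
28^186 = 28^(128+32+16+8+2) ≡ 1 (mod 373).
Result is 1, so (28/373) = 1.

1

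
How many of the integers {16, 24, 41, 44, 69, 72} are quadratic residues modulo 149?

3

(16/149) = +1 → QR.
(24/149) = +1 → QR.
(41/149) = -1 → non-residue.
(44/149) = -1 → non-residue.
(69/149) = +1 → QR.
(72/149) = -1 → non-residue.
Total quadratic residues among the 6: 3.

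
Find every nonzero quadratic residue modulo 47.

1,2,3,4,6,7,8,9,12,14,16,17,18,21,24,25,27,28,32,34,36,37,42

Square k = 1,…,23 (k and 47−k give the same square):
1²=1, 2²=4, 3²=9, 4²=16, 5²=25, 6²=36, 7²≡2, 8²≡17, 9²≡34, 10²≡6, 11²≡27, 12²≡3, 13²≡28, 14²≡8, 15²≡37, 16²≡21, 17²≡7, 18²≡42, 19²≡32, 20²≡24, 21²≡18, 22²≡14, 23²≡12 (mod 47).
So the quadratic residues mod 47 are {1, 2, 3, 4, 6, 7, 8, 9, 12, 14, 16, 17, 18, 21, 24, 25, 27, 28, 32, 34, 36, 37, 42}.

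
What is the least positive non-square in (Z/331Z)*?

(2/331) = −1, so 2 is the smallest positive non-residue mod 331.

2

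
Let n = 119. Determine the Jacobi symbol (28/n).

Pull out 2^2: since 119 ≡ 7 (mod 8), (2/119) = +1, so (2/119)^2 = +1.
Reciprocity: 7 ≡ 3 and 119 ≡ 3 (mod 4), so (7/119) = −(119/7).
Reduce top mod 7: now compute (0/7).
Top reduces to 0: gcd > 1, so the symbol is 0.

0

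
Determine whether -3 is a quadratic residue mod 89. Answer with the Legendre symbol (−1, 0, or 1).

-1

Euler's criterion: (-3/89) ≡ 86^44 (mod 89).
86^2 ≡ 9 (mod 89)
86^4 ≡ 81 (mod 89)
86^8 ≡ 64 (mod 89)
86^16 ≡ 2 (mod 89)
86^32 ≡ 4 (mod 89)
86^44 = 86^(32+8+4) ≡ 88 (mod 89).
Result is 88 ≡ −1, so (-3/89) = −1.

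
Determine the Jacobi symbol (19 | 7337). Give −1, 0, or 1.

-1

Reciprocity: 19 ≡ 3 and 7337 ≡ 1 (mod 4), so (19/7337) = +(7337/19).
Reduce top mod 19: now compute (3/19).
Reciprocity: 3 ≡ 3 and 19 ≡ 3 (mod 4), so (3/19) = −(19/3).
Reduce top mod 3: now compute (1/3).
Reached (1/3) = 1. Collecting the sign flips along the way, the symbol is -1.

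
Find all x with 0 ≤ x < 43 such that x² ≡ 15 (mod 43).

Since 43 ≡ 3 (mod 4), a square root of 15 is 15^((43+1)/4) = 15^11 mod 43.
Repeated squaring: 15^2≡10, 15^4≡14, 15^8≡24 (mod 43).
15^11 = 15^(8+2+1) ≡ 31 (mod 43).
Check: 31² = 961 ≡ 15 (mod 43). The two roots are 12 and 31.

12, 31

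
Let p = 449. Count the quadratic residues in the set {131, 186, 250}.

(131/449) = -1 → non-residue.
(186/449) = +1 → QR.
(250/449) = +1 → QR.
Total quadratic residues among the 3: 2.

2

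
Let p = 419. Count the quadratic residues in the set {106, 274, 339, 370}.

(106/419) = +1 → QR.
(274/419) = -1 → non-residue.
(339/419) = -1 → non-residue.
(370/419) = -1 → non-residue.
Total quadratic residues among the 4: 1.

1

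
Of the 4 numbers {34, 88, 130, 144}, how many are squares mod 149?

3

(34/149) = -1 → non-residue.
(88/149) = +1 → QR.
(130/149) = +1 → QR.
(144/149) = +1 → QR.
Total quadratic residues among the 4: 3.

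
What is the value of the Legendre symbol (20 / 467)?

-1

Euler's criterion: (20/467) ≡ 20^233 (mod 467).
20^2 ≡ 400 (mod 467)
20^4 ≡ 286 (mod 467)
20^8 ≡ 71 (mod 467)
20^16 ≡ 371 (mod 467)
20^32 ≡ 343 (mod 467)
20^64 ≡ 432 (mod 467)
20^128 ≡ 291 (mod 467)
20^233 = 20^(128+64+32+8+1) ≡ 466 (mod 467).
Result is 466 ≡ −1, so (20/467) = −1.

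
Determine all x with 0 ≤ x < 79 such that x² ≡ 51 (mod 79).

Since 79 ≡ 3 (mod 4), a square root of 51 is 51^((79+1)/4) = 51^20 mod 79.
Repeated squaring: 51^2≡73, 51^4≡36, 51^8≡32, 51^16≡76 (mod 79).
51^20 = 51^(16+4) ≡ 50 (mod 79).
Check: 50² = 2500 ≡ 51 (mod 79). The two roots are 29 and 50.

29, 50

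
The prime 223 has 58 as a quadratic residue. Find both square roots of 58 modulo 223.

Since 223 ≡ 3 (mod 4), a square root of 58 is 58^((223+1)/4) = 58^56 mod 223.
Repeated squaring: 58^2≡19, 58^4≡138, 58^8≡89, 58^16≡116, 58^32≡76 (mod 223).
58^56 = 58^(32+16+8) ≡ 110 (mod 223).
Check: 110² = 12100 ≡ 58 (mod 223). The two roots are 110 and 113.

110, 113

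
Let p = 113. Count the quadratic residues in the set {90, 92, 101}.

(90/113) = -1 → non-residue.
(92/113) = -1 → non-residue.
(101/113) = -1 → non-residue.
Total quadratic residues among the 3: 0.

0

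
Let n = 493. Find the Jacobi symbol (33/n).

Reciprocity: 33 ≡ 1 and 493 ≡ 1 (mod 4), so (33/493) = +(493/33).
Reduce top mod 33: now compute (31/33).
Reciprocity: 31 ≡ 3 and 33 ≡ 1 (mod 4), so (31/33) = +(33/31).
Reduce top mod 31: now compute (2/31).
Pull out 2: since 31 ≡ 7 (mod 8), (2/31) = +1.
Reached (1/31) = 1. Collecting the sign flips along the way, the symbol is +1.

1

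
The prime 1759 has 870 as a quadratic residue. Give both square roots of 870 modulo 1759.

Since 1759 ≡ 3 (mod 4), a square root of 870 is 870^((1759+1)/4) = 870^440 mod 1759.
Repeated squaring: 870^2≡530, 870^4≡1219, 870^8≡1365, 870^16≡444, 870^32≡128, 870^64≡553, 870^128≡1502, 870^256≡966 (mod 1759).
870^440 = 870^(256+128+32+16+8) ≡ 1417 (mod 1759).
Check: 1417² = 2007889 ≡ 870 (mod 1759). The two roots are 342 and 1417.

342, 1417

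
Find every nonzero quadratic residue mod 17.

Square k = 1,…,8 (k and 17−k give the same square):
1²=1, 2²=4, 3²=9, 4²=16, 5²≡8, 6²≡2, 7²≡15, 8²≡13 (mod 17).
So the quadratic residues mod 17 are {1, 2, 4, 8, 9, 13, 15, 16}.

1, 2, 4, 8, 9, 13, 15, 16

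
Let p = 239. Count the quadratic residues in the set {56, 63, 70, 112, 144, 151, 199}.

1

(56/239) = -1 → non-residue.
(63/239) = -1 → non-residue.
(70/239) = -1 → non-residue.
(112/239) = -1 → non-residue.
(144/239) = +1 → QR.
(151/239) = -1 → non-residue.
(199/239) = -1 → non-residue.
Total quadratic residues among the 7: 1.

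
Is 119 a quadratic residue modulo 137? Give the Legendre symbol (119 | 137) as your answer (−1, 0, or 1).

1

Euler's criterion: (119/137) ≡ 119^68 (mod 137).
119^2 ≡ 50 (mod 137)
119^4 ≡ 34 (mod 137)
119^8 ≡ 60 (mod 137)
119^16 ≡ 38 (mod 137)
119^32 ≡ 74 (mod 137)
119^64 ≡ 133 (mod 137)
119^68 = 119^(64+4) ≡ 1 (mod 137).
Result is 1, so (119/137) = 1.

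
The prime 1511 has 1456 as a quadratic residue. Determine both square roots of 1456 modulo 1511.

272, 1239

Since 1511 ≡ 3 (mod 4), a square root of 1456 is 1456^((1511+1)/4) = 1456^378 mod 1511.
Repeated squaring: 1456^2≡3, 1456^4≡9, 1456^8≡81, 1456^16≡517, 1456^32≡1353, 1456^64≡788, 1456^128≡1434, 1456^256≡1396 (mod 1511).
1456^378 = 1456^(256+64+32+16+8+2) ≡ 272 (mod 1511).
Check: 272² = 73984 ≡ 1456 (mod 1511). The two roots are 272 and 1239.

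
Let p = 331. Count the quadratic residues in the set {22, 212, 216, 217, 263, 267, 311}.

(22/331) = +1 → QR.
(212/331) = +1 → QR.
(216/331) = +1 → QR.
(217/331) = -1 → non-residue.
(263/331) = -1 → non-residue.
(267/331) = -1 → non-residue.
(311/331) = -1 → non-residue.
Total quadratic residues among the 7: 3.

3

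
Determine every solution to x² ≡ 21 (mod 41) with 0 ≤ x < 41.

41 ≡ 1 (mod 4), so we find a root by search.
Trying successive values, 12² = 144 ≡ 21 (mod 41). The other root is 41 − 12 = 29.

12, 29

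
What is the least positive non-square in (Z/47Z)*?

5

(2/47) = +1, so 2 is a residue.
(3/47) = +1, so 3 is a residue.
(4/47) = +1, so 4 is a residue.
(5/47) = −1, so 5 is the smallest positive non-residue mod 47.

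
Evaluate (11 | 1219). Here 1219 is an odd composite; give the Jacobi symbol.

-1

Reciprocity: 11 ≡ 3 and 1219 ≡ 3 (mod 4), so (11/1219) = −(1219/11).
Reduce top mod 11: now compute (9/11).
Reciprocity: 9 ≡ 1 and 11 ≡ 3 (mod 4), so (9/11) = +(11/9).
Reduce top mod 9: now compute (2/9).
Pull out 2: since 9 ≡ 1 (mod 8), (2/9) = +1.
Reached (1/9) = 1. Collecting the sign flips along the way, the symbol is -1.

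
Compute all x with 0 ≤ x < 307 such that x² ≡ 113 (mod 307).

Since 307 ≡ 3 (mod 4), a square root of 113 is 113^((307+1)/4) = 113^77 mod 307.
Repeated squaring: 113^2≡182, 113^4≡275, 113^8≡103, 113^16≡171, 113^32≡76, 113^64≡250 (mod 307).
113^77 = 113^(64+8+4+1) ≡ 179 (mod 307).
Check: 179² = 32041 ≡ 113 (mod 307). The two roots are 128 and 179.

128, 179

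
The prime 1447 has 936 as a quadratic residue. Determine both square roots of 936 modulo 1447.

82, 1365

Since 1447 ≡ 3 (mod 4), a square root of 936 is 936^((1447+1)/4) = 936^362 mod 1447.
Repeated squaring: 936^2≡661, 936^4≡1374, 936^8≡988, 936^16≡866, 936^32≡410, 936^64≡248, 936^128≡730, 936^256≡404 (mod 1447).
936^362 = 936^(256+64+32+8+2) ≡ 1365 (mod 1447).
Check: 1365² = 1863225 ≡ 936 (mod 1447). The two roots are 82 and 1365.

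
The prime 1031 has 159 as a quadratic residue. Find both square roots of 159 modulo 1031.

Since 1031 ≡ 3 (mod 4), a square root of 159 is 159^((1031+1)/4) = 159^258 mod 1031.
Repeated squaring: 159^2≡537, 159^4≡720, 159^8≡838, 159^16≡133, 159^32≡162, 159^64≡469, 159^128≡358, 159^256≡320 (mod 1031).
159^258 = 159^(256+2) ≡ 694 (mod 1031).
Check: 694² = 481636 ≡ 159 (mod 1031). The two roots are 337 and 694.

337, 694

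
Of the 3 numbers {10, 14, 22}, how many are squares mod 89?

2

(10/89) = +1 → QR.
(14/89) = -1 → non-residue.
(22/89) = +1 → QR.
Total quadratic residues among the 3: 2.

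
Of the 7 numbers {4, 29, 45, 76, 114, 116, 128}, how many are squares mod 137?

(4/137) = +1 → QR.
(29/137) = -1 → non-residue.
(45/137) = -1 → non-residue.
(76/137) = +1 → QR.
(114/137) = -1 → non-residue.
(116/137) = -1 → non-residue.
(128/137) = +1 → QR.
Total quadratic residues among the 7: 3.

3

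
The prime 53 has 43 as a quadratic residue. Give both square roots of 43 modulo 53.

53 ≡ 1 (mod 4), so we find a root by search.
Trying successive values, 19² = 361 ≡ 43 (mod 53). The other root is 53 − 19 = 34.

19, 34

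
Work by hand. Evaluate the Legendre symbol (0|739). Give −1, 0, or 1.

Top reduces to 0: gcd > 1, so the symbol is 0.

0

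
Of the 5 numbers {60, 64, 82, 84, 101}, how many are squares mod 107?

2

(60/107) = -1 → non-residue.
(64/107) = +1 → QR.
(82/107) = -1 → non-residue.
(84/107) = -1 → non-residue.
(101/107) = +1 → QR.
Total quadratic residues among the 5: 2.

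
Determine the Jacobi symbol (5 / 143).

Reciprocity: 5 ≡ 1 and 143 ≡ 3 (mod 4), so (5/143) = +(143/5).
Reduce top mod 5: now compute (3/5).
Reciprocity: 3 ≡ 3 and 5 ≡ 1 (mod 4), so (3/5) = +(5/3).
Reduce top mod 3: now compute (2/3).
Pull out 2: since 3 ≡ 3 (mod 8), (2/3) = -1.
Reached (1/3) = 1. Collecting the sign flips along the way, the symbol is -1.

-1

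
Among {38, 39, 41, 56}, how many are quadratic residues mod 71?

(38/71) = +1 → QR.
(39/71) = -1 → non-residue.
(41/71) = -1 → non-residue.
(56/71) = -1 → non-residue.
Total quadratic residues among the 4: 1.

1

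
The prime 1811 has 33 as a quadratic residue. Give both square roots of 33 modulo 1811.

417, 1394

Since 1811 ≡ 3 (mod 4), a square root of 33 is 33^((1811+1)/4) = 33^453 mod 1811.
Repeated squaring: 33^2≡1089, 33^4≡1527, 33^8≡972, 33^16≡1253, 33^32≡1683, 33^64≡85, 33^128≡1792, 33^256≡361 (mod 1811).
33^453 = 33^(256+128+64+4+1) ≡ 1394 (mod 1811).
Check: 1394² = 1943236 ≡ 33 (mod 1811). The two roots are 417 and 1394.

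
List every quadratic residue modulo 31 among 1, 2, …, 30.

Square k = 1,…,15 (k and 31−k give the same square):
1²=1, 2²=4, 3²=9, 4²=16, 5²=25, 6²≡5, 7²≡18, 8²≡2, 9²≡19, 10²≡7, 11²≡28, 12²≡20, 13²≡14, 14²≡10, 15²≡8 (mod 31).
So the quadratic residues mod 31 are {1, 2, 4, 5, 7, 8, 9, 10, 14, 16, 18, 19, 20, 25, 28}.

1 2 4 5 7 8 9 10 14 16 18 19 20 25 28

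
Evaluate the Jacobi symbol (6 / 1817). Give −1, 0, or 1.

-1

Pull out 2: since 1817 ≡ 1 (mod 8), (2/1817) = +1.
Reciprocity: 3 ≡ 3 and 1817 ≡ 1 (mod 4), so (3/1817) = +(1817/3).
Reduce top mod 3: now compute (2/3).
Pull out 2: since 3 ≡ 3 (mod 8), (2/3) = -1.
Reached (1/3) = 1. Collecting the sign flips along the way, the symbol is -1.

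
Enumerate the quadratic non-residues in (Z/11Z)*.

Square k = 1,…,5 (k and 11−k give the same square):
1²=1, 2²=4, 3²=9, 4²≡5, 5²≡3 (mod 11).
The residues are {1, 3, 4, 5, 9}; the non-residues are the remaining 5 nonzero classes.

2,6,7,8,10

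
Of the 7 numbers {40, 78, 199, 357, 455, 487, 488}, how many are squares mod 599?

(40/599) = +1 → QR.
(78/599) = +1 → QR.
(199/599) = -1 → non-residue.
(357/599) = -1 → non-residue.
(455/599) = -1 → non-residue.
(487/599) = +1 → QR.
(488/599) = -1 → non-residue.
Total quadratic residues among the 7: 3.

3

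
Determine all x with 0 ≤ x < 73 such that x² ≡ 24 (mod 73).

30, 43

73 ≡ 1 (mod 4), so we find a root by search.
Trying successive values, 30² = 900 ≡ 24 (mod 73). The other root is 73 − 30 = 43.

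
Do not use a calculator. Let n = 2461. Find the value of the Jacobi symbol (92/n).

0

Pull out 2^2: since 2461 ≡ 5 (mod 8), (2/2461) = -1, so (2/2461)^2 = +1.
Reciprocity: 23 ≡ 3 and 2461 ≡ 1 (mod 4), so (23/2461) = +(2461/23).
Reduce top mod 23: now compute (0/23).
Top reduces to 0: gcd > 1, so the symbol is 0.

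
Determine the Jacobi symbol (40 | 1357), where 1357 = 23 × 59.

1

Pull out 2^3: since 1357 ≡ 5 (mod 8), (2/1357) = -1, so (2/1357)^3 = -1.
Reciprocity: 5 ≡ 1 and 1357 ≡ 1 (mod 4), so (5/1357) = +(1357/5).
Reduce top mod 5: now compute (2/5).
Pull out 2: since 5 ≡ 5 (mod 8), (2/5) = -1.
Reached (1/5) = 1. Collecting the sign flips along the way, the symbol is +1.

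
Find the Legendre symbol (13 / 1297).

Reciprocity: 13 ≡ 1 and 1297 ≡ 1 (mod 4), so (13/1297) = +(1297/13).
Reduce top mod 13: now compute (10/13).
Pull out 2: since 13 ≡ 5 (mod 8), (2/13) = -1.
Reciprocity: 5 ≡ 1 and 13 ≡ 1 (mod 4), so (5/13) = +(13/5).
Reduce top mod 5: now compute (3/5).
Reciprocity: 3 ≡ 3 and 5 ≡ 1 (mod 4), so (3/5) = +(5/3).
Reduce top mod 3: now compute (2/3).
Pull out 2: since 3 ≡ 3 (mod 8), (2/3) = -1.
Reached (1/3) = 1. Collecting the sign flips along the way, the symbol is +1.

1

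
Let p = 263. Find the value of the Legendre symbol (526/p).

First reduce: 526 ≡ 0 (mod 263).
Top reduces to 0: gcd > 1, so the symbol is 0.

0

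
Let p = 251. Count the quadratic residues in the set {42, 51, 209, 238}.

(42/251) = -1 → non-residue.
(51/251) = +1 → QR.
(209/251) = +1 → QR.
(238/251) = -1 → non-residue.
Total quadratic residues among the 4: 2.

2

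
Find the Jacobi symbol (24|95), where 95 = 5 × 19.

1

Pull out 2^3: since 95 ≡ 7 (mod 8), (2/95) = +1, so (2/95)^3 = +1.
Reciprocity: 3 ≡ 3 and 95 ≡ 3 (mod 4), so (3/95) = −(95/3).
Reduce top mod 3: now compute (2/3).
Pull out 2: since 3 ≡ 3 (mod 8), (2/3) = -1.
Reached (1/3) = 1. Collecting the sign flips along the way, the symbol is +1.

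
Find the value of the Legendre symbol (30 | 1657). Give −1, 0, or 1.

-1

Pull out 2: since 1657 ≡ 1 (mod 8), (2/1657) = +1.
Reciprocity: 15 ≡ 3 and 1657 ≡ 1 (mod 4), so (15/1657) = +(1657/15).
Reduce top mod 15: now compute (7/15).
Reciprocity: 7 ≡ 3 and 15 ≡ 3 (mod 4), so (7/15) = −(15/7).
Reduce top mod 7: now compute (1/7).
Reached (1/7) = 1. Collecting the sign flips along the way, the symbol is -1.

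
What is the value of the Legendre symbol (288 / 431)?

1

Pull out 2^5: since 431 ≡ 7 (mod 8), (2/431) = +1, so (2/431)^5 = +1.
Reciprocity: 9 ≡ 1 and 431 ≡ 3 (mod 4), so (9/431) = +(431/9).
Reduce top mod 9: now compute (8/9).
Pull out 2^3: since 9 ≡ 1 (mod 8), (2/9) = +1, so (2/9)^3 = +1.
Reached (1/9) = 1. Collecting the sign flips along the way, the symbol is +1.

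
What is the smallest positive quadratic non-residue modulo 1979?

(2/1979) = −1, so 2 is the smallest positive non-residue mod 1979.

2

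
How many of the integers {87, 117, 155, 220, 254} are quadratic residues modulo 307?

(87/307) = +1 → QR.
(117/307) = -1 → non-residue.
(155/307) = +1 → QR.
(220/307) = -1 → non-residue.
(254/307) = -1 → non-residue.
Total quadratic residues among the 5: 2.

2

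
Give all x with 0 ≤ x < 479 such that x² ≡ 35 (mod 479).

Since 479 ≡ 3 (mod 4), a square root of 35 is 35^((479+1)/4) = 35^120 mod 479.
Repeated squaring: 35^2≡267, 35^4≡397, 35^8≡18, 35^16≡324, 35^32≡75, 35^64≡356 (mod 479).
35^120 = 35^(64+32+16+8) ≡ 122 (mod 479).
Check: 122² = 14884 ≡ 35 (mod 479). The two roots are 122 and 357.

122, 357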